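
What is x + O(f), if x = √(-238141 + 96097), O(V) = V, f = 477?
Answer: 477 + 2*I*√35511 ≈ 477.0 + 376.89*I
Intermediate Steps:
x = 2*I*√35511 (x = √(-142044) = 2*I*√35511 ≈ 376.89*I)
x + O(f) = 2*I*√35511 + 477 = 477 + 2*I*√35511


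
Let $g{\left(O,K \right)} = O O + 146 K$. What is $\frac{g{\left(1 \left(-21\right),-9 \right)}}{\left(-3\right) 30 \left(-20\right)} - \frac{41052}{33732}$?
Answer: $- \frac{956867}{562200} \approx -1.702$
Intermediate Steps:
$g{\left(O,K \right)} = O^{2} + 146 K$
$\frac{g{\left(1 \left(-21\right),-9 \right)}}{\left(-3\right) 30 \left(-20\right)} - \frac{41052}{33732} = \frac{\left(1 \left(-21\right)\right)^{2} + 146 \left(-9\right)}{\left(-3\right) 30 \left(-20\right)} - \frac{41052}{33732} = \frac{\left(-21\right)^{2} - 1314}{\left(-90\right) \left(-20\right)} - \frac{3421}{2811} = \frac{441 - 1314}{1800} - \frac{3421}{2811} = \left(-873\right) \frac{1}{1800} - \frac{3421}{2811} = - \frac{97}{200} - \frac{3421}{2811} = - \frac{956867}{562200}$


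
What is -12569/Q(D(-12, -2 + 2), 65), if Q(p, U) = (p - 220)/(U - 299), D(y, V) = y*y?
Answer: -1470573/38 ≈ -38699.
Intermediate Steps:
D(y, V) = y**2
Q(p, U) = (-220 + p)/(-299 + U)
-12569/Q(D(-12, -2 + 2), 65) = -12569*(-299 + 65)/(-220 + (-12)**2) = -12569*(-234/(-220 + 144)) = -12569/((-1/234*(-76))) = -12569/38/117 = -12569*117/38 = -1470573/38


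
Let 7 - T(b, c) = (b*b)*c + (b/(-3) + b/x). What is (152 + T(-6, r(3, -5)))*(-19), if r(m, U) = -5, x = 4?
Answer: -12863/2 ≈ -6431.5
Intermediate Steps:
T(b, c) = 7 + b/12 - c*b² (T(b, c) = 7 - ((b*b)*c + (b/(-3) + b/4)) = 7 - (b²*c + (b*(-⅓) + b*(¼))) = 7 - (c*b² + (-b/3 + b/4)) = 7 - (c*b² - b/12) = 7 - (-b/12 + c*b²) = 7 + (b/12 - c*b²) = 7 + b/12 - c*b²)
(152 + T(-6, r(3, -5)))*(-19) = (152 + (7 + (1/12)*(-6) - 1*(-5)*(-6)²))*(-19) = (152 + (7 - ½ - 1*(-5)*36))*(-19) = (152 + (7 - ½ + 180))*(-19) = (152 + 373/2)*(-19) = (677/2)*(-19) = -12863/2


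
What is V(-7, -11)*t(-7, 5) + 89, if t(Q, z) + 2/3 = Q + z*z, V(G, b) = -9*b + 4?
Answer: 5623/3 ≈ 1874.3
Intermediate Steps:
V(G, b) = 4 - 9*b
t(Q, z) = -⅔ + Q + z² (t(Q, z) = -⅔ + (Q + z*z) = -⅔ + (Q + z²) = -⅔ + Q + z²)
V(-7, -11)*t(-7, 5) + 89 = (4 - 9*(-11))*(-⅔ - 7 + 5²) + 89 = (4 + 99)*(-⅔ - 7 + 25) + 89 = 103*(52/3) + 89 = 5356/3 + 89 = 5623/3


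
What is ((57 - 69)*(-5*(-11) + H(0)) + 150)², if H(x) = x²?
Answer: 260100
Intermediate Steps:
((57 - 69)*(-5*(-11) + H(0)) + 150)² = ((57 - 69)*(-5*(-11) + 0²) + 150)² = (-12*(55 + 0) + 150)² = (-12*55 + 150)² = (-660 + 150)² = (-510)² = 260100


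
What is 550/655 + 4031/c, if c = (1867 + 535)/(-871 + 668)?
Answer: -106932163/314662 ≈ -339.83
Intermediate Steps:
c = -2402/203 (c = 2402/(-203) = 2402*(-1/203) = -2402/203 ≈ -11.833)
550/655 + 4031/c = 550/655 + 4031/(-2402/203) = 550*(1/655) + 4031*(-203/2402) = 110/131 - 818293/2402 = -106932163/314662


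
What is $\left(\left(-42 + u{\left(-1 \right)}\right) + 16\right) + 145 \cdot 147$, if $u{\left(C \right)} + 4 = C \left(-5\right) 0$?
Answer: $21285$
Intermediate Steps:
$u{\left(C \right)} = -4$ ($u{\left(C \right)} = -4 + C \left(-5\right) 0 = -4 + - 5 C 0 = -4 + 0 = -4$)
$\left(\left(-42 + u{\left(-1 \right)}\right) + 16\right) + 145 \cdot 147 = \left(\left(-42 - 4\right) + 16\right) + 145 \cdot 147 = \left(-46 + 16\right) + 21315 = -30 + 21315 = 21285$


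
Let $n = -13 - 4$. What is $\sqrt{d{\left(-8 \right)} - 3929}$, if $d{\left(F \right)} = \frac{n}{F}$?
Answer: $\frac{i \sqrt{62830}}{4} \approx 62.665 i$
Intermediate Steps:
$n = -17$ ($n = -13 - 4 = -17$)
$d{\left(F \right)} = - \frac{17}{F}$
$\sqrt{d{\left(-8 \right)} - 3929} = \sqrt{- \frac{17}{-8} - 3929} = \sqrt{\left(-17\right) \left(- \frac{1}{8}\right) - 3929} = \sqrt{\frac{17}{8} - 3929} = \sqrt{- \frac{31415}{8}} = \frac{i \sqrt{62830}}{4}$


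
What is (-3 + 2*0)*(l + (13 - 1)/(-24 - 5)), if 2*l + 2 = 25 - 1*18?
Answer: -363/58 ≈ -6.2586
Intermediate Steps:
l = 5/2 (l = -1 + (25 - 1*18)/2 = -1 + (25 - 18)/2 = -1 + (½)*7 = -1 + 7/2 = 5/2 ≈ 2.5000)
(-3 + 2*0)*(l + (13 - 1)/(-24 - 5)) = (-3 + 2*0)*(5/2 + (13 - 1)/(-24 - 5)) = (-3 + 0)*(5/2 + 12/(-29)) = -3*(5/2 + 12*(-1/29)) = -3*(5/2 - 12/29) = -3*121/58 = -363/58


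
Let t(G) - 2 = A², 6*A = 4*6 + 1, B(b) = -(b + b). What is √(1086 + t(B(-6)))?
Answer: √39793/6 ≈ 33.247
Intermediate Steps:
B(b) = -2*b
A = 25/6 (A = (4*6 + 1)/6 = (24 + 1)/6 = (⅙)*25 = 25/6 ≈ 4.1667)
t(G) = 697/36 (t(G) = 2 + (25/6)² = 2 + 625/36 = 697/36)
√(1086 + t(B(-6))) = √(1086 + 697/36) = √(39793/36) = √39793/6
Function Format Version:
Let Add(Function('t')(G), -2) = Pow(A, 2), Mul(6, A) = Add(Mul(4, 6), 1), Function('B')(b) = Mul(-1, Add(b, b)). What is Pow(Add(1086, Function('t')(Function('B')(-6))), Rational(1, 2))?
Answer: Mul(Rational(1, 6), Pow(39793, Rational(1, 2))) ≈ 33.247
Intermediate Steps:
Function('B')(b) = Mul(-2, b) (Function('B')(b) = Mul(-1, Mul(2, b)) = Mul(-2, b))
A = Rational(25, 6) (A = Mul(Rational(1, 6), Add(Mul(4, 6), 1)) = Mul(Rational(1, 6), Add(24, 1)) = Mul(Rational(1, 6), 25) = Rational(25, 6) ≈ 4.1667)
Function('t')(G) = Rational(697, 36) (Function('t')(G) = Add(2, Pow(Rational(25, 6), 2)) = Add(2, Rational(625, 36)) = Rational(697, 36))
Pow(Add(1086, Function('t')(Function('B')(-6))), Rational(1, 2)) = Pow(Add(1086, Rational(697, 36)), Rational(1, 2)) = Pow(Rational(39793, 36), Rational(1, 2)) = Mul(Rational(1, 6), Pow(39793, Rational(1, 2)))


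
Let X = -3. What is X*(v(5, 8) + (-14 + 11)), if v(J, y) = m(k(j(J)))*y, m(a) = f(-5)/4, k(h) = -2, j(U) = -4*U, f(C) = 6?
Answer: -27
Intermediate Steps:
m(a) = 3/2 (m(a) = 6/4 = 6*(1/4) = 3/2)
v(J, y) = 3*y/2
X*(v(5, 8) + (-14 + 11)) = -3*((3/2)*8 + (-14 + 11)) = -3*(12 - 3) = -3*9 = -27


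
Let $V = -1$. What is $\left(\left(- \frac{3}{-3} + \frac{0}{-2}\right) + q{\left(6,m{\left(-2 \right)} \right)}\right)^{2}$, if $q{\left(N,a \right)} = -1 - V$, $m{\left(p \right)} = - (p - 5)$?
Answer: $1$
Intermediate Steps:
$m{\left(p \right)} = 5 - p$ ($m{\left(p \right)} = - (-5 + p) = 5 - p$)
$q{\left(N,a \right)} = 0$ ($q{\left(N,a \right)} = -1 - -1 = -1 + 1 = 0$)
$\left(\left(- \frac{3}{-3} + \frac{0}{-2}\right) + q{\left(6,m{\left(-2 \right)} \right)}\right)^{2} = \left(\left(- \frac{3}{-3} + \frac{0}{-2}\right) + 0\right)^{2} = \left(\left(\left(-3\right) \left(- \frac{1}{3}\right) + 0 \left(- \frac{1}{2}\right)\right) + 0\right)^{2} = \left(\left(1 + 0\right) + 0\right)^{2} = \left(1 + 0\right)^{2} = 1^{2} = 1$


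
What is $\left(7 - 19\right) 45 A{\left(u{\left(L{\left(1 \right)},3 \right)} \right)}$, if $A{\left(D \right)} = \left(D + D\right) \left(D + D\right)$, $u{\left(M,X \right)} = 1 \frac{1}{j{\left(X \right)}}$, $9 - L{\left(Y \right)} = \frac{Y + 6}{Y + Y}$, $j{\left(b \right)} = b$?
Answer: $-240$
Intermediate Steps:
$L{\left(Y \right)} = 9 - \frac{6 + Y}{2 Y}$ ($L{\left(Y \right)} = 9 - \frac{Y + 6}{Y + Y} = 9 - \frac{6 + Y}{2 Y}$)
$u{\left(M,X \right)} = \frac{1}{X}$ ($u{\left(M,X \right)} = 1 \frac{1}{X} = \frac{1}{X}$)
$A{\left(D \right)} = 4 D^{2}$ ($A{\left(D \right)} = 2 D 2 D = 4 D^{2}$)
$\left(7 - 19\right) 45 A{\left(u{\left(L{\left(1 \right)},3 \right)} \right)} = \left(7 - 19\right) 45 \cdot 4 \left(\frac{1}{3}\right)^{2} = \left(7 - 19\right) 45 \cdot \frac{4}{9} = \left(-12\right) 45 \cdot 4 \cdot \frac{1}{9} = \left(-540\right) \frac{4}{9} = -240$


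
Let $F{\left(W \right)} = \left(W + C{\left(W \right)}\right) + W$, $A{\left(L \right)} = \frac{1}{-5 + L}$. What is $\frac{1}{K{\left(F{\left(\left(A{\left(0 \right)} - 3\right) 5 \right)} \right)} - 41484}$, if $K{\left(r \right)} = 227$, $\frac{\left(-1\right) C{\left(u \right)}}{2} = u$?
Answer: $- \frac{1}{41257} \approx -2.4238 \cdot 10^{-5}$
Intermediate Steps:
$C{\left(u \right)} = - 2 u$
$F{\left(W \right)} = 0$ ($F{\left(W \right)} = \left(W - 2 W\right) + W = - W + W = 0$)
$\frac{1}{K{\left(F{\left(\left(A{\left(0 \right)} - 3\right) 5 \right)} \right)} - 41484} = \frac{1}{227 - 41484} = \frac{1}{-41257} = - \frac{1}{41257}$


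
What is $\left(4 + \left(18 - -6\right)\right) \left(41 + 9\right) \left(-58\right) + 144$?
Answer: $-81056$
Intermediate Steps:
$\left(4 + \left(18 - -6\right)\right) \left(41 + 9\right) \left(-58\right) + 144 = \left(4 + \left(18 + 6\right)\right) 50 \left(-58\right) + 144 = \left(4 + 24\right) 50 \left(-58\right) + 144 = 28 \cdot 50 \left(-58\right) + 144 = 1400 \left(-58\right) + 144 = -81200 + 144 = -81056$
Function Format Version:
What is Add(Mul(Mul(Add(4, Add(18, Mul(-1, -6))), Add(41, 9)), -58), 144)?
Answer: -81056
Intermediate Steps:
Add(Mul(Mul(Add(4, Add(18, Mul(-1, -6))), Add(41, 9)), -58), 144) = Add(Mul(Mul(Add(4, Add(18, 6)), 50), -58), 144) = Add(Mul(Mul(Add(4, 24), 50), -58), 144) = Add(Mul(Mul(28, 50), -58), 144) = Add(Mul(1400, -58), 144) = Add(-81200, 144) = -81056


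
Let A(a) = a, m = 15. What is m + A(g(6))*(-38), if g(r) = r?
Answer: -213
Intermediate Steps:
m + A(g(6))*(-38) = 15 + 6*(-38) = 15 - 228 = -213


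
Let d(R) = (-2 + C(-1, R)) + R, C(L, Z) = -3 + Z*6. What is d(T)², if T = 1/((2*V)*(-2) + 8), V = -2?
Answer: 5329/256 ≈ 20.816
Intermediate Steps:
C(L, Z) = -3 + 6*Z
T = 1/16 (T = 1/((2*(-2))*(-2) + 8) = 1/(-4*(-2) + 8) = 1/(8 + 8) = 1/16 ≈ 0.062500)
d(R) = -5 + 7*R (d(R) = (-2 + (-3 + 6*R)) + R = (-5 + 6*R) + R = -5 + 7*R)
d(T)² = (-5 + 7*(1/16))² = (-5 + 7/16)² = (-73/16)² = 5329/256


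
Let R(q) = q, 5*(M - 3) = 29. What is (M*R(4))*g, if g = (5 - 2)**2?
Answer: 1584/5 ≈ 316.80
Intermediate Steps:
M = 44/5 (M = 3 + (1/5)*29 = 3 + 29/5 = 44/5 ≈ 8.8000)
g = 9 (g = 3**2 = 9)
(M*R(4))*g = ((44/5)*4)*9 = (176/5)*9 = 1584/5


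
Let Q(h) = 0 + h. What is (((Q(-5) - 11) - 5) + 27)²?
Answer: 36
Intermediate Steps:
Q(h) = h
(((Q(-5) - 11) - 5) + 27)² = (((-5 - 11) - 5) + 27)² = ((-16 - 5) + 27)² = (-21 + 27)² = 6² = 36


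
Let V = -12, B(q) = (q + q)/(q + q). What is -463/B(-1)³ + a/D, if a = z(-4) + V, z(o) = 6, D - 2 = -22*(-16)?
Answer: -27318/59 ≈ -463.02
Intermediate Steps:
B(q) = 1 (B(q) = (2*q)/((2*q)) = (2*q)*(1/(2*q)) = 1)
D = 354 (D = 2 - 22*(-16) = 2 + 352 = 354)
a = -6 (a = 6 - 12 = -6)
-463/B(-1)³ + a/D = -463/(1³) - 6/354 = -463/1 - 6*1/354 = -463*1 - 1/59 = -463 - 1/59 = -27318/59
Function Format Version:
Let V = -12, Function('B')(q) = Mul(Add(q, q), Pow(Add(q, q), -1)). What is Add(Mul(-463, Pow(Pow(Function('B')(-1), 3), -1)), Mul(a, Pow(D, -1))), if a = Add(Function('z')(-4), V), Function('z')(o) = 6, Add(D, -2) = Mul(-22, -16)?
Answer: Rational(-27318, 59) ≈ -463.02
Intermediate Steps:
Function('B')(q) = 1 (Function('B')(q) = Mul(Mul(2, q), Pow(Mul(2, q), -1)) = Mul(Mul(2, q), Mul(Rational(1, 2), Pow(q, -1))) = 1)
D = 354 (D = Add(2, Mul(-22, -16)) = Add(2, 352) = 354)
a = -6 (a = Add(6, -12) = -6)
Add(Mul(-463, Pow(Pow(Function('B')(-1), 3), -1)), Mul(a, Pow(D, -1))) = Add(Mul(-463, Pow(Pow(1, 3), -1)), Mul(-6, Pow(354, -1))) = Add(Mul(-463, Pow(1, -1)), Mul(-6, Rational(1, 354))) = Add(Mul(-463, 1), Rational(-1, 59)) = Add(-463, Rational(-1, 59)) = Rational(-27318, 59)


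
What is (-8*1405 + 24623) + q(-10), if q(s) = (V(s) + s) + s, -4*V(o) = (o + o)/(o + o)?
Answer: 53451/4 ≈ 13363.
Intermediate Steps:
V(o) = -1/4 (V(o) = -(o + o)/(4*(o + o)) = -2*o/(4*(2*o)) = -2*o*1/(2*o)/4 = -1/4*1 = -1/4)
q(s) = -1/4 + 2*s (q(s) = (-1/4 + s) + s = -1/4 + 2*s)
(-8*1405 + 24623) + q(-10) = (-8*1405 + 24623) + (-1/4 + 2*(-10)) = (-11240 + 24623) + (-1/4 - 20) = 13383 - 81/4 = 53451/4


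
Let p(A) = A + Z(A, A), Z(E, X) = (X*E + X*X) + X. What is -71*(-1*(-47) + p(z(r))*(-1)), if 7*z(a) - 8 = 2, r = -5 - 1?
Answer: -139373/49 ≈ -2844.3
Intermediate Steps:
r = -6
z(a) = 10/7 (z(a) = 8/7 + (⅐)*2 = 8/7 + 2/7 = 10/7)
Z(E, X) = X + X² + E*X (Z(E, X) = (E*X + X²) + X = (X² + E*X) + X = X + X² + E*X)
p(A) = A + A*(1 + 2*A) (p(A) = A + A*(1 + A + A) = A + A*(1 + 2*A))
-71*(-1*(-47) + p(z(r))*(-1)) = -71*(-1*(-47) + (2*(10/7)*(1 + 10/7))*(-1)) = -71*(47 + (2*(10/7)*(17/7))*(-1)) = -71*(47 + (340/49)*(-1)) = -71*(47 - 340/49) = -71*1963/49 = -139373/49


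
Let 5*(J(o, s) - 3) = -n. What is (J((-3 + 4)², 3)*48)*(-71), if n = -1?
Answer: -54528/5 ≈ -10906.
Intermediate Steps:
J(o, s) = 16/5 (J(o, s) = 3 + (-1*(-1))/5 = 3 + (⅕)*1 = 3 + ⅕ = 16/5)
(J((-3 + 4)², 3)*48)*(-71) = ((16/5)*48)*(-71) = (768/5)*(-71) = -54528/5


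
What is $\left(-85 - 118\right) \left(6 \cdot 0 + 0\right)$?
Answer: $0$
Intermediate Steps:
$\left(-85 - 118\right) \left(6 \cdot 0 + 0\right) = - 203 \left(0 + 0\right) = \left(-203\right) 0 = 0$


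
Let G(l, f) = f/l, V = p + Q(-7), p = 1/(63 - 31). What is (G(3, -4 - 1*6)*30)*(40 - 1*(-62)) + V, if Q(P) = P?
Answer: -326623/32 ≈ -10207.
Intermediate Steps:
p = 1/32 ≈ 0.031250
V = -223/32 (V = 1/32 - 7 = -223/32 ≈ -6.9688)
(G(3, -4 - 1*6)*30)*(40 - 1*(-62)) + V = (((-4 - 1*6)/3)*30)*(40 - 1*(-62)) - 223/32 = (((-4 - 6)*(⅓))*30)*(40 + 62) - 223/32 = (-10*⅓*30)*102 - 223/32 = -10/3*30*102 - 223/32 = -100*102 - 223/32 = -10200 - 223/32 = -326623/32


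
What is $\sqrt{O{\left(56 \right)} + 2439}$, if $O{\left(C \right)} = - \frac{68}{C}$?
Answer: $\frac{\sqrt{477806}}{14} \approx 49.374$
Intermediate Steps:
$\sqrt{O{\left(56 \right)} + 2439} = \sqrt{- \frac{68}{56} + 2439} = \sqrt{\left(-68\right) \frac{1}{56} + 2439} = \sqrt{- \frac{17}{14} + 2439} = \sqrt{\frac{34129}{14}} = \frac{\sqrt{477806}}{14}$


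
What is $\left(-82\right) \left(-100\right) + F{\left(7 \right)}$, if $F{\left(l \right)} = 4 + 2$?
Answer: $8206$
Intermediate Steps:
$F{\left(l \right)} = 6$
$\left(-82\right) \left(-100\right) + F{\left(7 \right)} = \left(-82\right) \left(-100\right) + 6 = 8200 + 6 = 8206$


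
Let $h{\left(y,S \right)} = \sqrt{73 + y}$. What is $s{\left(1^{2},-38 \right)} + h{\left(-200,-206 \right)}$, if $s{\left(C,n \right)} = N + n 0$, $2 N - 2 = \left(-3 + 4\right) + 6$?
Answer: $\frac{9}{2} + i \sqrt{127} \approx 4.5 + 11.269 i$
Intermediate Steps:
$N = \frac{9}{2}$ ($N = 1 + \frac{\left(-3 + 4\right) + 6}{2} = 1 + \frac{1 + 6}{2} = 1 + \frac{1}{2} \cdot 7 = 1 + \frac{7}{2} = \frac{9}{2} \approx 4.5$)
$s{\left(C,n \right)} = \frac{9}{2}$ ($s{\left(C,n \right)} = \frac{9}{2} + n 0 = \frac{9}{2} + 0 = \frac{9}{2}$)
$s{\left(1^{2},-38 \right)} + h{\left(-200,-206 \right)} = \frac{9}{2} + \sqrt{73 - 200} = \frac{9}{2} + \sqrt{-127} = \frac{9}{2} + i \sqrt{127}$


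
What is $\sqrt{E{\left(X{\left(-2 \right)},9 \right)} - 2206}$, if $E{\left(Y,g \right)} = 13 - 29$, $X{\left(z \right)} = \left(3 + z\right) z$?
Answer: $i \sqrt{2222} \approx 47.138 i$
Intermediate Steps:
$X{\left(z \right)} = z \left(3 + z\right)$
$E{\left(Y,g \right)} = -16$ ($E{\left(Y,g \right)} = 13 - 29 = -16$)
$\sqrt{E{\left(X{\left(-2 \right)},9 \right)} - 2206} = \sqrt{-16 - 2206} = \sqrt{-2222} = i \sqrt{2222}$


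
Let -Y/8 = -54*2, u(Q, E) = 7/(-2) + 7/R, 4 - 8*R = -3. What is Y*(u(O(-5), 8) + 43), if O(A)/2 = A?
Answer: 41040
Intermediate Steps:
R = 7/8 (R = 1/2 - 1/8*(-3) = 1/2 + 3/8 = 7/8 ≈ 0.87500)
O(A) = 2*A
u(Q, E) = 9/2 (u(Q, E) = 7/(-2) + 7/(7/8) = 7*(-1/2) + 7*(8/7) = -7/2 + 8 = 9/2)
Y = 864 (Y = -(-432)*2 = -8*(-108) = 864)
Y*(u(O(-5), 8) + 43) = 864*(9/2 + 43) = 864*(95/2) = 41040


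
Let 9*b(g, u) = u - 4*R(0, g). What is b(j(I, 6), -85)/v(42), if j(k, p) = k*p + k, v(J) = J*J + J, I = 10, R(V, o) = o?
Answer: -365/16254 ≈ -0.022456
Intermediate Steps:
v(J) = J + J² (v(J) = J² + J = J + J²)
j(k, p) = k + k*p
b(g, u) = -4*g/9 + u/9 (b(g, u) = (u - 4*g)/9 = -4*g/9 + u/9)
b(j(I, 6), -85)/v(42) = (-40*(1 + 6)/9 + (⅑)*(-85))/((42*(1 + 42))) = (-40*7/9 - 85/9)/((42*43)) = (-4/9*70 - 85/9)/1806 = (-280/9 - 85/9)*(1/1806) = -365/9*1/1806 = -365/16254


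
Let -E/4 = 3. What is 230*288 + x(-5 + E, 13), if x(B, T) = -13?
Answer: 66227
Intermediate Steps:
E = -12 (E = -4*3 = -12)
230*288 + x(-5 + E, 13) = 230*288 - 13 = 66240 - 13 = 66227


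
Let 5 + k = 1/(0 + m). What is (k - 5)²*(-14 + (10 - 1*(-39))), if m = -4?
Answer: 58835/16 ≈ 3677.2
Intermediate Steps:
k = -21/4 (k = -5 + 1/(0 - 4) = -5 + 1/(-4) = -5 - ¼ = -21/4 ≈ -5.2500)
(k - 5)²*(-14 + (10 - 1*(-39))) = (-21/4 - 5)²*(-14 + (10 - 1*(-39))) = (-41/4)²*(-14 + (10 + 39)) = 1681*(-14 + 49)/16 = (1681/16)*35 = 58835/16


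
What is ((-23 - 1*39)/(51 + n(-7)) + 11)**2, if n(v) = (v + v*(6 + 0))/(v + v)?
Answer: 1155625/11881 ≈ 97.267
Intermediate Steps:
n(v) = 7/2 (n(v) = (v + v*6)/((2*v)) = (v + 6*v)*(1/(2*v)) = (7*v)*(1/(2*v)) = 7/2)
((-23 - 1*39)/(51 + n(-7)) + 11)**2 = ((-23 - 1*39)/(51 + 7/2) + 11)**2 = ((-23 - 39)/(109/2) + 11)**2 = (-62*2/109 + 11)**2 = (-124/109 + 11)**2 = (1075/109)**2 = 1155625/11881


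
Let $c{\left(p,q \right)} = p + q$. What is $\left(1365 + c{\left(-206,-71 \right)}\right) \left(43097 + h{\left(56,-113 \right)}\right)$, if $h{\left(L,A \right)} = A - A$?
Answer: $46889536$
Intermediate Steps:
$h{\left(L,A \right)} = 0$
$\left(1365 + c{\left(-206,-71 \right)}\right) \left(43097 + h{\left(56,-113 \right)}\right) = \left(1365 - 277\right) \left(43097 + 0\right) = \left(1365 - 277\right) 43097 = 1088 \cdot 43097 = 46889536$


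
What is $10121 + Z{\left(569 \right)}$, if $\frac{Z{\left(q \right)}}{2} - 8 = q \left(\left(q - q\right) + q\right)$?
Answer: $657659$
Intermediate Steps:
$Z{\left(q \right)} = 16 + 2 q^{2}$ ($Z{\left(q \right)} = 16 + 2 q \left(\left(q - q\right) + q\right) = 16 + 2 q \left(0 + q\right) = 16 + 2 q q = 16 + 2 q^{2}$)
$10121 + Z{\left(569 \right)} = 10121 + \left(16 + 2 \cdot 569^{2}\right) = 10121 + \left(16 + 2 \cdot 323761\right) = 10121 + \left(16 + 647522\right) = 10121 + 647538 = 657659$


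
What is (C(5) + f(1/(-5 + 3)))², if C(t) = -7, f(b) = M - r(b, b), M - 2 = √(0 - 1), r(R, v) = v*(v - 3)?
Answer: 713/16 - 27*I/2 ≈ 44.563 - 13.5*I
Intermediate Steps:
r(R, v) = v*(-3 + v)
M = 2 + I (M = 2 + √(0 - 1) = 2 + √(-1) = 2 + I ≈ 2.0 + 1.0*I)
f(b) = 2 + I - b*(-3 + b) (f(b) = (2 + I) - b*(-3 + b) = 2 + I - b*(-3 + b))
(C(5) + f(1/(-5 + 3)))² = (-7 + (2 + I - (-3 + 1/(-5 + 3))/(-5 + 3)))² = (-7 + (2 + I - 1*(-3 + 1/(-2))/(-2)))² = (-7 + (2 + I - 1*(-½)*(-3 - ½)))² = (-7 + (2 + I - 1*(-½)*(-7/2)))² = (-7 + (2 + I - 7/4))² = (-7 + (¼ + I))² = (-27/4 + I)²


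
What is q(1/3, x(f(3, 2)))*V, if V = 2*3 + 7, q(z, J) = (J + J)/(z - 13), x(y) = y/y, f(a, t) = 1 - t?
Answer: -39/19 ≈ -2.0526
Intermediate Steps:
x(y) = 1
q(z, J) = 2*J/(-13 + z) (q(z, J) = (2*J)/(-13 + z) = 2*J/(-13 + z))
V = 13 (V = 6 + 7 = 13)
q(1/3, x(f(3, 2)))*V = (2*1/(-13 + 1/3))*13 = (2*1/(-38/3))*13 = (2*1*(-3/38))*13 = -3/19*13 = -39/19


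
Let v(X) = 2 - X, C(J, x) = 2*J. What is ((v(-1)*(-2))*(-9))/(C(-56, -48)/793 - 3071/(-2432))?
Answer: 34714368/720973 ≈ 48.149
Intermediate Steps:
((v(-1)*(-2))*(-9))/(C(-56, -48)/793 - 3071/(-2432)) = (((2 - 1*(-1))*(-2))*(-9))/((2*(-56))/793 - 3071/(-2432)) = (((2 + 1)*(-2))*(-9))/(-112*1/793 - 3071*(-1/2432)) = ((3*(-2))*(-9))/(-112/793 + 3071/2432) = (-6*(-9))/(2162919/1928576) = 54*(1928576/2162919) = 34714368/720973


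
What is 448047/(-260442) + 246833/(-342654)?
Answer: -155135881/63562317 ≈ -2.4407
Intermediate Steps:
448047/(-260442) + 246833/(-342654) = 448047*(-1/260442) + 246833*(-1/342654) = -49783/28938 - 246833/342654 = -155135881/63562317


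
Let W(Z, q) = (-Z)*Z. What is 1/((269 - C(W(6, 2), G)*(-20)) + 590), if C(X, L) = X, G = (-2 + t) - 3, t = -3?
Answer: 1/139 ≈ 0.0071942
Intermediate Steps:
W(Z, q) = -Z²
G = -8 (G = (-2 - 3) - 3 = -5 - 3 = -8)
1/((269 - C(W(6, 2), G)*(-20)) + 590) = 1/((269 - (-1*6²)*(-20)) + 590) = 1/((269 - (-1*36)*(-20)) + 590) = 1/((269 - (-36)*(-20)) + 590) = 1/((269 - 1*720) + 590) = 1/((269 - 720) + 590) = 1/(-451 + 590) = 1/139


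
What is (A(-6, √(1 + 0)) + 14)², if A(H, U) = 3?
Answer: 289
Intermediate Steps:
(A(-6, √(1 + 0)) + 14)² = (3 + 14)² = 17² = 289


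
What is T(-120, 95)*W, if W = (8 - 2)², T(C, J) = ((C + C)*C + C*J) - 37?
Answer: 625068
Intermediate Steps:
T(C, J) = -37 + 2*C² + C*J (T(C, J) = ((2*C)*C + C*J) - 37 = (2*C² + C*J) - 37 = -37 + 2*C² + C*J)
W = 36 (W = 6² = 36)
T(-120, 95)*W = (-37 + 2*(-120)² - 120*95)*36 = (-37 + 2*14400 - 11400)*36 = (-37 + 28800 - 11400)*36 = 17363*36 = 625068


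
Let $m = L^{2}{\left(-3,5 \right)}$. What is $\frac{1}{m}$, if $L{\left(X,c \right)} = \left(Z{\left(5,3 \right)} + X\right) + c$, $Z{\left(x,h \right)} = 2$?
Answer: $\frac{1}{16} \approx 0.0625$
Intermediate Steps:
$L{\left(X,c \right)} = 2 + X + c$ ($L{\left(X,c \right)} = \left(2 + X\right) + c = 2 + X + c$)
$m = 16$ ($m = \left(2 - 3 + 5\right)^{2} = 4^{2} = 16$)
$\frac{1}{m} = \frac{1}{16}$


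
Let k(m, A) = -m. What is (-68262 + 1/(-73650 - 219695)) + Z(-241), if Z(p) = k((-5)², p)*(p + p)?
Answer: -16489509141/293345 ≈ -56212.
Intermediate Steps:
Z(p) = -50*p (Z(p) = (-1*(-5)²)*(p + p) = (-1*25)*(2*p) = -50*p)
(-68262 + 1/(-73650 - 219695)) + Z(-241) = (-68262 + 1/(-73650 - 219695)) - 50*(-241) = (-68262 + 1/(-293345)) + 12050 = (-68262 - 1/293345) + 12050 = -20024316391/293345 + 12050 = -16489509141/293345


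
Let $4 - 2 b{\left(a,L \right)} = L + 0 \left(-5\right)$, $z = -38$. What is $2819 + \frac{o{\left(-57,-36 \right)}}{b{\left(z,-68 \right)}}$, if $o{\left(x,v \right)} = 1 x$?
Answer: $\frac{33809}{12} \approx 2817.4$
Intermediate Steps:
$b{\left(a,L \right)} = 2 - \frac{L}{2}$ ($b{\left(a,L \right)} = 2 - \frac{L + 0 \left(-5\right)}{2} = 2 - \frac{L + 0}{2} = 2 - \frac{L}{2}$)
$o{\left(x,v \right)} = x$
$2819 + \frac{o{\left(-57,-36 \right)}}{b{\left(z,-68 \right)}} = 2819 - \frac{57}{2 - -34} = 2819 - \frac{57}{2 + 34} = 2819 - \frac{57}{36} = 2819 - \frac{19}{12} = \frac{33809}{12}$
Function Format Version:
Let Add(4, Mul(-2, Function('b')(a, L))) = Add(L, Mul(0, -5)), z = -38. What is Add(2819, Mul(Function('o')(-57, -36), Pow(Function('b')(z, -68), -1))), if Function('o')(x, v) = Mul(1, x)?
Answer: Rational(33809, 12) ≈ 2817.4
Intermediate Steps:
Function('b')(a, L) = Add(2, Mul(Rational(-1, 2), L)) (Function('b')(a, L) = Add(2, Mul(Rational(-1, 2), Add(L, Mul(0, -5)))) = Add(2, Mul(Rational(-1, 2), Add(L, 0))) = Add(2, Mul(Rational(-1, 2), L)))
Function('o')(x, v) = x
Add(2819, Mul(Function('o')(-57, -36), Pow(Function('b')(z, -68), -1))) = Add(2819, Mul(-57, Pow(Add(2, Mul(Rational(-1, 2), -68)), -1))) = Add(2819, Mul(-57, Pow(Add(2, 34), -1))) = Add(2819, Mul(-57, Pow(36, -1))) = Add(2819, Mul(-57, Rational(1, 36))) = Add(2819, Rational(-19, 12)) = Rational(33809, 12)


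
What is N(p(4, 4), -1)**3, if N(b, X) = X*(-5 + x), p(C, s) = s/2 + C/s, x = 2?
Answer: 27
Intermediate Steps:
p(C, s) = s/2 + C/s (p(C, s) = s*(1/2) + C/s = s/2 + C/s)
N(b, X) = -3*X (N(b, X) = X*(-5 + 2) = X*(-3) = -3*X)
N(p(4, 4), -1)**3 = (-3*(-1))**3 = 3**3 = 27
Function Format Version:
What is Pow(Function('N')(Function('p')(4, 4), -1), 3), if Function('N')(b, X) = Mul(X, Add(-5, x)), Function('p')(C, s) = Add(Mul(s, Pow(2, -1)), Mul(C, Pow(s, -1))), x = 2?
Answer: 27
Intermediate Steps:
Function('p')(C, s) = Add(Mul(Rational(1, 2), s), Mul(C, Pow(s, -1))) (Function('p')(C, s) = Add(Mul(s, Rational(1, 2)), Mul(C, Pow(s, -1))) = Add(Mul(Rational(1, 2), s), Mul(C, Pow(s, -1))))
Function('N')(b, X) = Mul(-3, X) (Function('N')(b, X) = Mul(X, Add(-5, 2)) = Mul(X, -3) = Mul(-3, X))
Pow(Function('N')(Function('p')(4, 4), -1), 3) = Pow(Mul(-3, -1), 3) = Pow(3, 3) = 27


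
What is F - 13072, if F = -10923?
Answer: -23995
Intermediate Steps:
F - 13072 = -10923 - 13072 = -23995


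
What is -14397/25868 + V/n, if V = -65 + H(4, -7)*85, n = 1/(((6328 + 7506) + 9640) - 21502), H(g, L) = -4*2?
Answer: -38003727917/25868 ≈ -1.4691e+6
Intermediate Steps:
H(g, L) = -8
n = 1/1972 (n = 1/((13834 + 9640) - 21502) = 1/(23474 - 21502) = 1/1972 ≈ 0.00050710)
V = -745 (V = -65 - 8*85 = -65 - 680 = -745)
-14397/25868 + V/n = -14397/25868 - 745/1/1972 = -14397*1/25868 - 745*1972 = -14397/25868 - 1469140 = -38003727917/25868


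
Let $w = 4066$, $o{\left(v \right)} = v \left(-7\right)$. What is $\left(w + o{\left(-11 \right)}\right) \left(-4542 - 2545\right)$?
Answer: $-29361441$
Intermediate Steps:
$o{\left(v \right)} = - 7 v$
$\left(w + o{\left(-11 \right)}\right) \left(-4542 - 2545\right) = \left(4066 - -77\right) \left(-4542 - 2545\right) = \left(4066 + 77\right) \left(-7087\right) = 4143 \left(-7087\right) = -29361441$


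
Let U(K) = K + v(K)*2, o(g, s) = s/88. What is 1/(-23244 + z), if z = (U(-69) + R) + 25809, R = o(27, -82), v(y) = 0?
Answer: 44/109783 ≈ 0.00040079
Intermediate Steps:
o(g, s) = s/88 (o(g, s) = s*(1/88) = s/88)
R = -41/44 (R = (1/88)*(-82) = -41/44 ≈ -0.93182)
U(K) = K (U(K) = K + 0*2 = K + 0 = K)
z = 1132519/44 (z = (-69 - 41/44) + 25809 = -3077/44 + 25809 = 1132519/44 ≈ 25739.)
1/(-23244 + z) = 1/(-23244 + 1132519/44) = 1/(109783/44) = 44/109783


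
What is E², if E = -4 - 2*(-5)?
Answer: 36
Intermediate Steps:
E = 6 (E = -4 + 10 = 6)
E² = 6² = 36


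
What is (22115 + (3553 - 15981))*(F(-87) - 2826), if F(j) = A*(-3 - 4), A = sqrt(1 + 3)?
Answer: -27511080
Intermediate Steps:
A = 2 (A = sqrt(4) = 2)
F(j) = -14 (F(j) = 2*(-3 - 4) = 2*(-7) = -14)
(22115 + (3553 - 15981))*(F(-87) - 2826) = (22115 + (3553 - 15981))*(-14 - 2826) = (22115 - 12428)*(-2840) = 9687*(-2840) = -27511080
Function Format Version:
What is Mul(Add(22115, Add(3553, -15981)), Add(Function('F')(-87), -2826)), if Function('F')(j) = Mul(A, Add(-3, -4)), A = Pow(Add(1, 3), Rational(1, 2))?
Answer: -27511080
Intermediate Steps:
A = 2 (A = Pow(4, Rational(1, 2)) = 2)
Function('F')(j) = -14 (Function('F')(j) = Mul(2, Add(-3, -4)) = Mul(2, -7) = -14)
Mul(Add(22115, Add(3553, -15981)), Add(Function('F')(-87), -2826)) = Mul(Add(22115, Add(3553, -15981)), Add(-14, -2826)) = Mul(Add(22115, -12428), -2840) = Mul(9687, -2840) = -27511080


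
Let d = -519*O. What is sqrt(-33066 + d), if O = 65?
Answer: I*sqrt(66801) ≈ 258.46*I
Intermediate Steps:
d = -33735 (d = -519*65 = -33735)
sqrt(-33066 + d) = sqrt(-33066 - 33735) = sqrt(-66801) = I*sqrt(66801)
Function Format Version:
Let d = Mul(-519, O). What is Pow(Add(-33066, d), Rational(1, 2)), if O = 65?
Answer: Mul(I, Pow(66801, Rational(1, 2))) ≈ Mul(258.46, I)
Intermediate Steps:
d = -33735 (d = Mul(-519, 65) = -33735)
Pow(Add(-33066, d), Rational(1, 2)) = Pow(Add(-33066, -33735), Rational(1, 2)) = Pow(-66801, Rational(1, 2)) = Mul(I, Pow(66801, Rational(1, 2)))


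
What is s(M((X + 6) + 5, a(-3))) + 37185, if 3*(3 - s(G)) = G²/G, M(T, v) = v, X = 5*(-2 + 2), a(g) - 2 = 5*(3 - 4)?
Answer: 37189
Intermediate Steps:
a(g) = -3 (a(g) = 2 + 5*(3 - 4) = 2 + 5*(-1) = 2 - 5 = -3)
X = 0 (X = 5*0 = 0)
s(G) = 3 - G/3 (s(G) = 3 - G²/(3*G) = 3 - G/3)
s(M((X + 6) + 5, a(-3))) + 37185 = (3 - ⅓*(-3)) + 37185 = (3 + 1) + 37185 = 4 + 37185 = 37189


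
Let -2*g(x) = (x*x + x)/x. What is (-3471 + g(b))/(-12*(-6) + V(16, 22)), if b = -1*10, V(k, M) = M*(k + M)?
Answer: -6933/1816 ≈ -3.8177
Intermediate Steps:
V(k, M) = M*(M + k)
b = -10
g(x) = -(x + x²)/(2*x) (g(x) = -(x*x + x)/(2*x) = -(x² + x)/(2*x) = -(x + x²)/(2*x))
(-3471 + g(b))/(-12*(-6) + V(16, 22)) = (-3471 + (-½ - ½*(-10)))/(-12*(-6) + 22*(22 + 16)) = (-3471 + (-½ + 5))/(72 + 22*38) = (-3471 + 9/2)/(72 + 836) = -6933/2/908 = -6933/2*1/908 = -6933/1816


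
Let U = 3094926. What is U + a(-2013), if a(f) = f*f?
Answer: 7147095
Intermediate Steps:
a(f) = f²
U + a(-2013) = 3094926 + (-2013)² = 3094926 + 4052169 = 7147095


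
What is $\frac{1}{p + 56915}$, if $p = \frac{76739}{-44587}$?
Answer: $\frac{44587}{2537592366} \approx 1.7571 \cdot 10^{-5}$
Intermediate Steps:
$p = - \frac{76739}{44587}$ ($p = 76739 \left(- \frac{1}{44587}\right) = - \frac{76739}{44587} \approx -1.7211$)
$\frac{1}{p + 56915} = \frac{1}{- \frac{76739}{44587} + 56915} = \frac{1}{\frac{2537592366}{44587}} = \frac{44587}{2537592366}$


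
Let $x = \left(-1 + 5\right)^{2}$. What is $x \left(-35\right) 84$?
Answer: $-47040$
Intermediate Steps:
$x = 16$ ($x = 4^{2} = 16$)
$x \left(-35\right) 84 = 16 \left(-35\right) 84 = \left(-560\right) 84 = -47040$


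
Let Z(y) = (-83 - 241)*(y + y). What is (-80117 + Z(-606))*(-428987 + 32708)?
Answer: -123865323309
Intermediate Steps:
Z(y) = -648*y
(-80117 + Z(-606))*(-428987 + 32708) = (-80117 - 648*(-606))*(-428987 + 32708) = (-80117 + 392688)*(-396279) = 312571*(-396279) = -123865323309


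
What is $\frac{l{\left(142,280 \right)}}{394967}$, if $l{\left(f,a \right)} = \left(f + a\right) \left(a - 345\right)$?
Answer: $- \frac{27430}{394967} \approx -0.069449$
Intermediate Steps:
$l{\left(f,a \right)} = \left(-345 + a\right) \left(a + f\right)$ ($l{\left(f,a \right)} = \left(a + f\right) \left(-345 + a\right) = \left(-345 + a\right) \left(a + f\right)$)
$\frac{l{\left(142,280 \right)}}{394967} = \frac{280^{2} - 96600 - 48990 + 280 \cdot 142}{394967} = \left(78400 - 96600 - 48990 + 39760\right) \frac{1}{394967} = \left(-27430\right) \frac{1}{394967} = - \frac{27430}{394967}$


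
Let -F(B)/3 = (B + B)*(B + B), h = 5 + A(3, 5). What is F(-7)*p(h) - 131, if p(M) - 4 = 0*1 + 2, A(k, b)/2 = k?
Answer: -3659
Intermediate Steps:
A(k, b) = 2*k
h = 11 (h = 5 + 2*3 = 5 + 6 = 11)
F(B) = -12*B² (F(B) = -3*(B + B)*(B + B) = -3*2*B*2*B = -12*B²)
p(M) = 6 (p(M) = 4 + (0*1 + 2) = 4 + (0 + 2) = 4 + 2 = 6)
F(-7)*p(h) - 131 = -12*(-7)²*6 - 131 = -12*49*6 - 131 = -588*6 - 131 = -3528 - 131 = -3659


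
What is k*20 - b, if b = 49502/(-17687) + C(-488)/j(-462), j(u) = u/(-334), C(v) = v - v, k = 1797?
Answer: 635720282/17687 ≈ 35943.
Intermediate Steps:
C(v) = 0
j(u) = -u/334 (j(u) = u*(-1/334) = -u/334)
b = -49502/17687 (b = 49502/(-17687) + 0/((-1/334*(-462))) = 49502*(-1/17687) + 0/(231/167) = -49502/17687 + 0*(167/231) = -49502/17687 + 0 = -49502/17687 ≈ -2.7988)
k*20 - b = 1797*20 - 1*(-49502/17687) = 35940 + 49502/17687 = 635720282/17687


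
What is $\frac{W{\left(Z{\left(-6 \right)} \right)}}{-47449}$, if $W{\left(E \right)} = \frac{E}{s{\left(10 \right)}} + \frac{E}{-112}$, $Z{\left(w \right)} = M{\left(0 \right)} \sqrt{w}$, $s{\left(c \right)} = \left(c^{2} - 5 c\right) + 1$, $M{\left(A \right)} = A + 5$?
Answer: $- \frac{305 i \sqrt{6}}{271028688} \approx - 2.7565 \cdot 10^{-6} i$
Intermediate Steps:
$M{\left(A \right)} = 5 + A$
$s{\left(c \right)} = 1 + c^{2} - 5 c$
$Z{\left(w \right)} = 5 \sqrt{w}$ ($Z{\left(w \right)} = \left(5 + 0\right) \sqrt{w} = 5 \sqrt{w}$)
$W{\left(E \right)} = \frac{61 E}{5712}$ ($W{\left(E \right)} = \frac{E}{1 + 10^{2} - 50} + \frac{E}{-112} = \frac{E}{1 + 100 - 50} + E \left(- \frac{1}{112}\right) = \frac{E}{51} - \frac{E}{112} = \frac{61 E}{5712}$)
$\frac{W{\left(Z{\left(-6 \right)} \right)}}{-47449} = \frac{\frac{61}{5712} \cdot 5 \sqrt{-6}}{-47449} = \frac{61 \cdot 5 i \sqrt{6}}{5712} \left(- \frac{1}{47449}\right) = \frac{305 i \sqrt{6}}{5712} \left(- \frac{1}{47449}\right) = - \frac{305 i \sqrt{6}}{271028688}$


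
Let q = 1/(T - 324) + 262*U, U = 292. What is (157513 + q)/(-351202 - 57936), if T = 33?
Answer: -34049473/59529579 ≈ -0.57198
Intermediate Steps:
q = 22262663/291 (q = 1/(33 - 324) + 262*292 = 1/(-291) + 76504 = -1/291 + 76504 = 22262663/291 ≈ 76504.)
(157513 + q)/(-351202 - 57936) = (157513 + 22262663/291)/(-351202 - 57936) = (68098946/291)/(-409138) = (68098946/291)*(-1/409138) = -34049473/59529579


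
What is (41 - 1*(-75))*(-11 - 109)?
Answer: -13920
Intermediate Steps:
(41 - 1*(-75))*(-11 - 109) = (41 + 75)*(-120) = 116*(-120) = -13920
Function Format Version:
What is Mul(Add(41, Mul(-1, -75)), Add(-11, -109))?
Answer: -13920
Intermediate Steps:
Mul(Add(41, Mul(-1, -75)), Add(-11, -109)) = Mul(Add(41, 75), -120) = Mul(116, -120) = -13920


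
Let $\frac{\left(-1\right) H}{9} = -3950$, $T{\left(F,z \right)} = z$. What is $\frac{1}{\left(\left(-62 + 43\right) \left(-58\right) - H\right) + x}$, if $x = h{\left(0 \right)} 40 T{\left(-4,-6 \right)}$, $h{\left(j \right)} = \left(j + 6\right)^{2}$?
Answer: $- \frac{1}{43088} \approx -2.3208 \cdot 10^{-5}$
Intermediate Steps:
$H = 35550$ ($H = \left(-9\right) \left(-3950\right) = 35550$)
$h{\left(j \right)} = \left(6 + j\right)^{2}$
$x = -8640$ ($x = \left(6 + 0\right)^{2} \cdot 40 \left(-6\right) = 6^{2} \cdot 40 \left(-6\right) = 36 \cdot 40 \left(-6\right) = 1440 \left(-6\right) = -8640$)
$\frac{1}{\left(\left(-62 + 43\right) \left(-58\right) - H\right) + x} = \frac{1}{\left(\left(-62 + 43\right) \left(-58\right) - 35550\right) - 8640} = \frac{1}{\left(\left(-19\right) \left(-58\right) - 35550\right) - 8640} = \frac{1}{\left(1102 - 35550\right) - 8640} = \frac{1}{-34448 - 8640} = \frac{1}{-43088} = - \frac{1}{43088}$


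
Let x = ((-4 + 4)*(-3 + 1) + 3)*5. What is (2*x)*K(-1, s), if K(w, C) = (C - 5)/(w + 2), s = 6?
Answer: 30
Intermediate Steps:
K(w, C) = (-5 + C)/(2 + w)
x = 15 (x = (0*(-2) + 3)*5 = (0 + 3)*5 = 3*5 = 15)
(2*x)*K(-1, s) = (2*15)*((-5 + 6)/(2 - 1)) = 30*(1/1) = 30*(1*1) = 30*1 = 30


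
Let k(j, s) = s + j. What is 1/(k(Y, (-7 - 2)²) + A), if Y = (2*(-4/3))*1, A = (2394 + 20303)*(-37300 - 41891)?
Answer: -3/5392194146 ≈ -5.5636e-10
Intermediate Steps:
A = -1797398127 (A = 22697*(-79191) = -1797398127)
Y = -8/3 (Y = (2*(-4*⅓))*1 = (2*(-4/3))*1 = -8/3*1 = -8/3 ≈ -2.6667)
k(j, s) = j + s
1/(k(Y, (-7 - 2)²) + A) = 1/((-8/3 + (-7 - 2)²) - 1797398127) = 1/((-8/3 + (-9)²) - 1797398127) = 1/((-8/3 + 81) - 1797398127) = 1/(235/3 - 1797398127) = 1/(-5392194146/3) = -3/5392194146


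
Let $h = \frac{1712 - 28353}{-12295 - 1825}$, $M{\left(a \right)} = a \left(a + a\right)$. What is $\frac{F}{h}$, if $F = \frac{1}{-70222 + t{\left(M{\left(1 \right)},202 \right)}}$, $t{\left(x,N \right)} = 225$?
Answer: $- \frac{14120}{1864790077} \approx -7.5719 \cdot 10^{-6}$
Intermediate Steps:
$M{\left(a \right)} = 2 a^{2}$ ($M{\left(a \right)} = a 2 a = 2 a^{2}$)
$h = \frac{26641}{14120}$ ($h = - \frac{26641}{-14120} = \left(-26641\right) \left(- \frac{1}{14120}\right) = \frac{26641}{14120} \approx 1.8868$)
$F = - \frac{1}{69997}$ ($F = \frac{1}{-70222 + 225} = \frac{1}{-69997} = - \frac{1}{69997} \approx -1.4286 \cdot 10^{-5}$)
$\frac{F}{h} = - \frac{1}{69997 \cdot \frac{26641}{14120}} = \left(- \frac{1}{69997}\right) \frac{14120}{26641} = - \frac{14120}{1864790077}$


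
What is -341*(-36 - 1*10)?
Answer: 15686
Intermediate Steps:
-341*(-36 - 1*10) = -341*(-36 - 10) = -341*(-46) = 15686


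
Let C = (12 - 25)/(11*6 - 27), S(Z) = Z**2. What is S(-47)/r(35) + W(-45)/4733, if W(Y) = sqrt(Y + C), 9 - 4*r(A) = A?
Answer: -4418/13 + 2*I*sqrt(102)/14199 ≈ -339.85 + 0.0014226*I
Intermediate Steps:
r(A) = 9/4 - A/4
C = -1/3 (C = -13/(66 - 27) = -13/39 = -13*1/39 = -1/3 ≈ -0.33333)
W(Y) = sqrt(-1/3 + Y) (W(Y) = sqrt(Y - 1/3) = sqrt(-1/3 + Y))
S(-47)/r(35) + W(-45)/4733 = (-47)**2/(9/4 - 1/4*35) + (sqrt(-3 + 9*(-45))/3)/4733 = 2209/(9/4 - 35/4) + (sqrt(-3 - 405)/3)*(1/4733) = 2209/(-13/2) + (sqrt(-408)/3)*(1/4733) = 2209*(-2/13) + ((2*I*sqrt(102))/3)*(1/4733) = -4418/13 + (2*I*sqrt(102)/3)*(1/4733) = -4418/13 + 2*I*sqrt(102)/14199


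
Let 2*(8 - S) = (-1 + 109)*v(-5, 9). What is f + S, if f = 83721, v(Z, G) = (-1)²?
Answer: 83675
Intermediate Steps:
v(Z, G) = 1
S = -46 (S = 8 - (-1 + 109)/2 = 8 - 54 = -46)
f + S = 83721 - 46 = 83675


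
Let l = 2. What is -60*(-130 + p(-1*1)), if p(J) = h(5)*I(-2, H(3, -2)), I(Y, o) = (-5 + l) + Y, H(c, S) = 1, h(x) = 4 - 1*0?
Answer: 9000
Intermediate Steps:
h(x) = 4 (h(x) = 4 + 0 = 4)
I(Y, o) = -3 + Y (I(Y, o) = (-5 + 2) + Y = -3 + Y)
p(J) = -20 (p(J) = 4*(-3 - 2) = 4*(-5) = -20)
-60*(-130 + p(-1*1)) = -60*(-130 - 20) = -60*(-150) = 9000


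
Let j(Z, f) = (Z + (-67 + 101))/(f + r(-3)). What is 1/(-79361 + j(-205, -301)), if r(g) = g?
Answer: -16/1269767 ≈ -1.2601e-5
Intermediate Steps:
j(Z, f) = (34 + Z)/(-3 + f) (j(Z, f) = (Z + (-67 + 101))/(f - 3) = (Z + 34)/(-3 + f) = (34 + Z)/(-3 + f))
1/(-79361 + j(-205, -301)) = 1/(-79361 + (34 - 205)/(-3 - 301)) = 1/(-79361 - 171/(-304)) = 1/(-79361 - 1/304*(-171)) = 1/(-79361 + 9/16) = 1/(-1269767/16) = -16/1269767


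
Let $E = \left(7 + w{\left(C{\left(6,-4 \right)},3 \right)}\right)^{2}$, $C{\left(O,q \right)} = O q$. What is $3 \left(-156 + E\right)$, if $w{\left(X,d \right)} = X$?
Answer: $399$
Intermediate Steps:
$E = 289$ ($E = \left(7 + 6 \left(-4\right)\right)^{2} = \left(7 - 24\right)^{2} = \left(-17\right)^{2} = 289$)
$3 \left(-156 + E\right) = 3 \left(-156 + 289\right) = 3 \cdot 133 = 399$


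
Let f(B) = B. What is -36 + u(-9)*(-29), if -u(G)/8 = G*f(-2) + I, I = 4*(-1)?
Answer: 3212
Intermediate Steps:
I = -4
u(G) = 32 + 16*G (u(G) = -8*(G*(-2) - 4) = -8*(-2*G - 4) = -8*(-4 - 2*G) = 32 + 16*G)
-36 + u(-9)*(-29) = -36 + (32 + 16*(-9))*(-29) = -36 + (32 - 144)*(-29) = -36 - 112*(-29) = -36 + 3248 = 3212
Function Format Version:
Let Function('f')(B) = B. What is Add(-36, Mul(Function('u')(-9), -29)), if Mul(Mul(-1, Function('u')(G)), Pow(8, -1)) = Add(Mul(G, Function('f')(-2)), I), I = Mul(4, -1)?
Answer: 3212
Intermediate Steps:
I = -4
Function('u')(G) = Add(32, Mul(16, G)) (Function('u')(G) = Mul(-8, Add(Mul(G, -2), -4)) = Mul(-8, Add(Mul(-2, G), -4)) = Mul(-8, Add(-4, Mul(-2, G))) = Add(32, Mul(16, G)))
Add(-36, Mul(Function('u')(-9), -29)) = Add(-36, Mul(Add(32, Mul(16, -9)), -29)) = Add(-36, Mul(Add(32, -144), -29)) = Add(-36, Mul(-112, -29)) = Add(-36, 3248) = 3212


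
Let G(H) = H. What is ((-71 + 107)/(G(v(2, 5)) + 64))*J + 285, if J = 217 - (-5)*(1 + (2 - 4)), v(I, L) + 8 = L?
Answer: 25017/61 ≈ 410.11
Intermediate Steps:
v(I, L) = -8 + L
J = 212 (J = 217 - (-5)*(1 - 2) = 217 - (-5)*(-1) = 217 - 1*5 = 217 - 5 = 212)
((-71 + 107)/(G(v(2, 5)) + 64))*J + 285 = ((-71 + 107)/((-8 + 5) + 64))*212 + 285 = (36/(-3 + 64))*212 + 285 = (36/61)*212 + 285 = 7632/61 + 285 = 25017/61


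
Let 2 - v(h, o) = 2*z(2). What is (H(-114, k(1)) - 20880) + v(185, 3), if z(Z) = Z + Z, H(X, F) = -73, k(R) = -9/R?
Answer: -20959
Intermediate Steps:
z(Z) = 2*Z
v(h, o) = -6 (v(h, o) = 2 - 2*2*2 = 2 - 2*4 = 2 - 1*8 = 2 - 8 = -6)
(H(-114, k(1)) - 20880) + v(185, 3) = (-73 - 20880) - 6 = -20953 - 6 = -20959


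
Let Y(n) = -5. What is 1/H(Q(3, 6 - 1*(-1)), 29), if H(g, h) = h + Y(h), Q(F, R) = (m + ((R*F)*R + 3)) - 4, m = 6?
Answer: 1/24 ≈ 0.041667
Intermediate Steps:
Q(F, R) = 5 + F*R² (Q(F, R) = (6 + ((R*F)*R + 3)) - 4 = (6 + ((F*R)*R + 3)) - 4 = (6 + (F*R² + 3)) - 4 = (6 + (3 + F*R²)) - 4 = (9 + F*R²) - 4 = 5 + F*R²)
H(g, h) = -5 + h (H(g, h) = h - 5 = -5 + h)
1/H(Q(3, 6 - 1*(-1)), 29) = 1/(-5 + 29) = 1/24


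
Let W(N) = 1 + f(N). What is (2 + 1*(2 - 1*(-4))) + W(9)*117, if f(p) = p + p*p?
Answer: 10655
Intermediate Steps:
f(p) = p + p²
W(N) = 1 + N*(1 + N)
(2 + 1*(2 - 1*(-4))) + W(9)*117 = (2 + 1*(2 - 1*(-4))) + (1 + 9*(1 + 9))*117 = (2 + 1*(2 + 4)) + (1 + 9*10)*117 = (2 + 1*6) + (1 + 90)*117 = (2 + 6) + 91*117 = 8 + 10647 = 10655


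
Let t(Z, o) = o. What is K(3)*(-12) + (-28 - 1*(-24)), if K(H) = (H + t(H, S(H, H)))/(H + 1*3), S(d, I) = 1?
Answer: -12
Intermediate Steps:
K(H) = (1 + H)/(3 + H) (K(H) = (H + 1)/(H + 1*3) = (1 + H)/(H + 3) = (1 + H)/(3 + H))
K(3)*(-12) + (-28 - 1*(-24)) = ((1 + 3)/(3 + 3))*(-12) + (-28 - 1*(-24)) = (4/6)*(-12) + (-28 + 24) = ((⅙)*4)*(-12) - 4 = (⅔)*(-12) - 4 = -8 - 4 = -12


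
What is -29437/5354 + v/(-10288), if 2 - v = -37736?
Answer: -126224277/13770488 ≈ -9.1663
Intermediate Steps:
v = 37738 (v = 2 - 1*(-37736) = 2 + 37736 = 37738)
-29437/5354 + v/(-10288) = -29437/5354 + 37738/(-10288) = -29437*1/5354 + 37738*(-1/10288) = -29437/5354 - 18869/5144 = -126224277/13770488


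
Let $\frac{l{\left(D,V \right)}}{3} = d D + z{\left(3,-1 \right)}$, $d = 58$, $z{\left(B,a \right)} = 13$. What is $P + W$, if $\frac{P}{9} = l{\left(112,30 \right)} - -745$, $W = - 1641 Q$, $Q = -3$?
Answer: $187371$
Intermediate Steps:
$l{\left(D,V \right)} = 39 + 174 D$ ($l{\left(D,V \right)} = 3 \left(58 D + 13\right) = 3 \left(13 + 58 D\right) = 39 + 174 D$)
$W = 4923$ ($W = \left(-1641\right) \left(-3\right) = 4923$)
$P = 182448$ ($P = 9 \left(\left(39 + 174 \cdot 112\right) - -745\right) = 9 \left(\left(39 + 19488\right) + 745\right) = 9 \left(19527 + 745\right) = 9 \cdot 20272 = 182448$)
$P + W = 182448 + 4923 = 187371$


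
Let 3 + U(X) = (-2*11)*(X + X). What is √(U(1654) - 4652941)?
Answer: 6*I*√131270 ≈ 2173.9*I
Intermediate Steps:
U(X) = -3 - 44*X (U(X) = -3 + (-2*11)*(X + X) = -3 - 44*X)
√(U(1654) - 4652941) = √((-3 - 44*1654) - 4652941) = √((-3 - 72776) - 4652941) = √(-72779 - 4652941) = √(-4725720) = 6*I*√131270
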